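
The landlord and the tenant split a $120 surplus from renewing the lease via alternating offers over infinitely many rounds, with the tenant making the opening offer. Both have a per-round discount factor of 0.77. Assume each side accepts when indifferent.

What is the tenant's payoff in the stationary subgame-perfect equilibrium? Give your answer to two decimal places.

67.80

When the tenant proposes, the landlord accepts any offer worth at least 0.77 times what the landlord would get by proposing next round; and vice versa.
This gives x = 120 − 0.77y and y = 120 − 0.77x, where x and y are each side's share when it proposes.
Hence (1 − 0.77·0.77)x = 120(1 − 0.77), i.e. 0.4071·x = 27.6.
x ≈ 67.7966; the landlord's share is 120 − x ≈ 52.2034.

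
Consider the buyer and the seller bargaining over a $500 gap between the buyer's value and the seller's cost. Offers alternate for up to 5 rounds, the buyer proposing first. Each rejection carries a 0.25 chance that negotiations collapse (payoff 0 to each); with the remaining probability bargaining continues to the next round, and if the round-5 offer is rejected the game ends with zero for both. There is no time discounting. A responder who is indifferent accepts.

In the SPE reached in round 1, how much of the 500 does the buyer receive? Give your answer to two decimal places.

Round 5 (the buyer proposes): rejection yields 0 for the seller; the buyer offers 0 and keeps 500.
Round 4 (the seller proposes): rejecting gives the buyer an expected 0.75 × 500 = 375; the seller offers that and keeps 125.
Round 3 (the buyer proposes): rejecting gives the seller an expected 0.75 × 125 = 93.75; the buyer offers that and keeps 406.25.
Round 2 (the seller proposes): rejecting gives the buyer an expected 0.75 × 406.25 = 304.6875, so the seller offers 304.6875, keeping 195.3125.
Round 1 (the buyer proposes): rejecting gives the seller an expected 0.75 × 195.3125 = 146.484375, so the buyer offers 146.484375, keeping 353.515625.

353.52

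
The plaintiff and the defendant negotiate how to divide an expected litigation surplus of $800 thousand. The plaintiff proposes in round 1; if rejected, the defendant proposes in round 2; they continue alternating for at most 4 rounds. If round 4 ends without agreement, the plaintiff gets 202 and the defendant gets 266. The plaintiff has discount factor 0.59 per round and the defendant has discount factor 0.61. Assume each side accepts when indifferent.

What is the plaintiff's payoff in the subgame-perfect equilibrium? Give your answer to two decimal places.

Round 4 (the defendant proposes): the plaintiff gets 202 if talks fail, so the defendant offers 202 and keeps 598.
Round 3 (the plaintiff proposes): the defendant can get 598 next round, worth 0.61 × 598 = 364.78 now; the plaintiff offers that and keeps 435.22.
Round 2 (the defendant proposes): the plaintiff can get 435.22 next round, worth 0.59 × 435.22 = 256.7798 now, so the defendant offers 256.7798, keeping 543.2202.
Round 1 (the plaintiff proposes): the defendant can get 543.2202 next round, worth 0.61 × 543.2202 = 331.364322 now; the plaintiff offers that and keeps 468.635678.

468.64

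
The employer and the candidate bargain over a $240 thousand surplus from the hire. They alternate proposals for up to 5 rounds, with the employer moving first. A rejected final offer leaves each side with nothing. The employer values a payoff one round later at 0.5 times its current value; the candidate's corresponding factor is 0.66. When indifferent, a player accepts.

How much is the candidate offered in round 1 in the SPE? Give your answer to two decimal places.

Round 5 (the employer proposes): the candidate will accept anything ≥ 0, so the employer offers 0 and keeps 240.
Round 4 (the candidate proposes): the employer can get 240 next round, worth 0.5 × 240 = 120 now, so the candidate offers 120, keeping 120.
Round 3 (the employer proposes): the candidate can get 120 next round, worth 0.66 × 120 = 79.2 now, so the employer offers 79.2, keeping 160.8.
Round 2 (the candidate proposes): the employer can get 160.8 next round, worth 0.5 × 160.8 = 80.4 now; the candidate offers that and keeps 159.6.
Round 1 (the employer proposes): the candidate can get 159.6 next round, worth 0.66 × 159.6 = 105.336 now. The employer offers 105.336 and keeps 240 − 105.336 = 134.664.

105.34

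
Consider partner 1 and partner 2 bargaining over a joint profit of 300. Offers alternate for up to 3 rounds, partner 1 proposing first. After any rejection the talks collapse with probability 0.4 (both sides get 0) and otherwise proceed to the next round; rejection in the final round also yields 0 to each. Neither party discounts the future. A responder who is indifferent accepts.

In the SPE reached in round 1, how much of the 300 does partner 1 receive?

By backward induction:
Round 3 (partner 1 proposes): rejection yields 0 for partner 2; partner 1 offers 0 and keeps 300.
Round 2 (partner 2 proposes): rejecting gives partner 1 an expected 0.6 × 300 = 180; partner 2 offers that and keeps 120.
Round 1 (partner 1 proposes): rejecting gives partner 2 an expected 0.6 × 120 = 72; partner 1 offers that and keeps 228.

228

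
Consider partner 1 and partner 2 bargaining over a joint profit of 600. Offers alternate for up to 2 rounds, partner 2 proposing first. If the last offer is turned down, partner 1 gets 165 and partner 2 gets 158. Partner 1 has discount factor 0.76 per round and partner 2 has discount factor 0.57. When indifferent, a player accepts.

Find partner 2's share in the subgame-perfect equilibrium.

Round 2 (partner 1 proposes): partner 2 gets 158 if talks fail, so partner 1 offers 158 and keeps 442.
Round 1 (partner 2 proposes): partner 1 can get 442 next round, worth 0.76 × 442 = 335.92 now. Partner 2 offers 335.92 and keeps 600 − 335.92 = 264.08.

264.08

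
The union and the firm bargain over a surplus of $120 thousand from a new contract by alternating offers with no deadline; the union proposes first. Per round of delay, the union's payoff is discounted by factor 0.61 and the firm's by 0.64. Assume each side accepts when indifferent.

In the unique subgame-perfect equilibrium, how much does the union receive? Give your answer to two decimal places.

When the union proposes, the firm accepts any offer worth at least 0.64 times what the firm would get by proposing next round; and vice versa.
This gives x = 120 − 0.64y and y = 120 − 0.61x, where x and y are each side's share when it proposes.
Hence (1 − 0.64·0.61)x = 120(1 − 0.64), i.e. 0.6096·x = 43.2.
x ≈ 70.8661; the firm's share is 120 − x ≈ 49.1339.

70.87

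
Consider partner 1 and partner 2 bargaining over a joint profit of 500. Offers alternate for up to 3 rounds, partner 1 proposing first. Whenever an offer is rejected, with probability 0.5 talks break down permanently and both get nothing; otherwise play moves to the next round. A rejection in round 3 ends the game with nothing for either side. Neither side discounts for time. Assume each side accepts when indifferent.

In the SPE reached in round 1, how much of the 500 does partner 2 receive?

125

By backward induction:
Round 3 (partner 1 proposes): rejection yields 0 for partner 2; partner 1 offers 0 and keeps 500.
Round 2 (partner 2 proposes): rejecting gives partner 1 an expected 0.5 × 500 = 250. Partner 2 offers 250 and keeps 500 − 250 = 250.
Round 1 (partner 1 proposes): rejecting gives partner 2 an expected 0.5 × 250 = 125; partner 1 offers that and keeps 375.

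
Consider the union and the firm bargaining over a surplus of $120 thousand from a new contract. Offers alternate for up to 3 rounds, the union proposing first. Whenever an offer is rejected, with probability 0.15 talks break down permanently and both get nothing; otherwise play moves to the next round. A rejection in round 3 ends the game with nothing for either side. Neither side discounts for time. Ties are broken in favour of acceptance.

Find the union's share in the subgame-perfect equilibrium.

By backward induction:
Round 3 (the union proposes): the firm will accept anything ≥ 0, so the union offers 0 and keeps 120.
Round 2 (the firm proposes): rejecting gives the union an expected 0.85 × 120 = 102, so the firm offers 102, keeping 18.
Round 1 (the union proposes): rejecting gives the firm an expected 0.85 × 18 = 15.3; the union offers that and keeps 104.7.

104.7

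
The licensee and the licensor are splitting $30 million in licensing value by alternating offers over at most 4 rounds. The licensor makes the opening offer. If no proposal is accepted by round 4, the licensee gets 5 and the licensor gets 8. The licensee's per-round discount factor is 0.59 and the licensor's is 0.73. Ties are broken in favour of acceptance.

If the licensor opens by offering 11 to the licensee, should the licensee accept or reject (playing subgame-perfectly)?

Accept

Round 4 (the licensee proposes): the licensor gets 8 if talks fail, so the licensee offers 8 and keeps 22.
Round 3 (the licensor proposes): the licensee can get 22 next round, worth 0.59 × 22 = 12.98 now; the licensor offers that and keeps 17.02.
Round 2 (the licensee proposes): the licensor can get 17.02 next round, worth 0.73 × 17.02 = 12.4246 now; the licensee offers that and keeps 17.5754.
So by rejecting in round 1, the licensee gets 17.5754 next round, worth 0.59 × 17.5754 = 10.369486 now.
Offer 11 ≥ 10.369486, so the licensee accepts.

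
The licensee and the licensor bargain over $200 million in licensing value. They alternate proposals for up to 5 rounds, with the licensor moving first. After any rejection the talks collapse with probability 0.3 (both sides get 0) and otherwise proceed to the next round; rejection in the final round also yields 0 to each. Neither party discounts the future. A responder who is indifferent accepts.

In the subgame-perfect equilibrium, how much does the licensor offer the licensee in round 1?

62.58

By backward induction:
Round 5 (the licensor proposes): rejection yields 0 for the licensee; the licensor offers 0 and keeps 200.
Round 4 (the licensee proposes): rejecting gives the licensor an expected 0.7 × 200 = 140; the licensee offers that and keeps 60.
Round 3 (the licensor proposes): rejecting gives the licensee an expected 0.7 × 60 = 42; the licensor offers that and keeps 158.
Round 2 (the licensee proposes): rejecting gives the licensor an expected 0.7 × 158 = 110.6. The licensee offers 110.6 and keeps 200 − 110.6 = 89.4.
Round 1 (the licensor proposes): rejecting gives the licensee an expected 0.7 × 89.4 = 62.58, so the licensor offers 62.58, keeping 137.42.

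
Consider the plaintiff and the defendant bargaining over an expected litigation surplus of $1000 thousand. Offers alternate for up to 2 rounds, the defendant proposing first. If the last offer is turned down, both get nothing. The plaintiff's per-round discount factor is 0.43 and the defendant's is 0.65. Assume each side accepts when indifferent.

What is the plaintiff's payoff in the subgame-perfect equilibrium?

Round 2 (the plaintiff proposes): rejection yields 0 for the defendant; the plaintiff offers 0 and keeps 1000.
Round 1 (the defendant proposes): the plaintiff can get 1000 next round, worth 0.43 × 1000 = 430 now; the defendant offers that and keeps 570.

430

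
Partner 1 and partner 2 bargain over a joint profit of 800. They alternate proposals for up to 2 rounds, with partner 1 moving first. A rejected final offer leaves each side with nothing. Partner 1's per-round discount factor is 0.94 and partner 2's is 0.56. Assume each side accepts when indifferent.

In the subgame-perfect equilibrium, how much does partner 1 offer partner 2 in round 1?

448

Round 2 (partner 2 proposes): rejection yields 0 for partner 1; partner 2 offers 0 and keeps 800.
Round 1 (partner 1 proposes): partner 2 can get 800 next round, worth 0.56 × 800 = 448 now. Partner 1 offers 448 and keeps 800 − 448 = 352.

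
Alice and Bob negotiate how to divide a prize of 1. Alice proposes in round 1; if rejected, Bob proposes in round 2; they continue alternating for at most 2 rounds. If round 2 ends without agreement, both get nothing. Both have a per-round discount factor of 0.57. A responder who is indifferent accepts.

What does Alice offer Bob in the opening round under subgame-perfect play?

Round 2 (Bob proposes): Alice will accept anything ≥ 0, so Bob offers 0 and keeps 1.
Round 1 (Alice proposes): Bob can get 1 next round, worth 0.57 × 1 = 0.57 now. Alice offers 0.57 and keeps 1 − 0.57 = 0.43.

0.57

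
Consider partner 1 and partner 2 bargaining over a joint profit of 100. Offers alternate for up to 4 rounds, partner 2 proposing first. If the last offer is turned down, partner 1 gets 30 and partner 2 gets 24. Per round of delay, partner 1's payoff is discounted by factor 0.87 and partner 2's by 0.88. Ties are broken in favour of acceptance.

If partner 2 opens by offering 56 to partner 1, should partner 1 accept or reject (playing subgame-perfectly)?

Round 4 (partner 1 proposes): partner 2 gets 24 if talks fail, so partner 1 offers 24 and keeps 76.
Round 3 (partner 2 proposes): partner 1 can get 76 next round, worth 0.87 × 76 = 66.12 now; partner 2 offers that and keeps 33.88.
Round 2 (partner 1 proposes): partner 2 can get 33.88 next round, worth 0.88 × 33.88 = 29.8144 now. Partner 1 offers 29.8144 and keeps 100 − 29.8144 = 70.1856.
So by rejecting in round 1, partner 1 gets 70.1856 next round, worth 0.87 × 70.1856 = 61.061472 now.
Offer 56 < 61.061472, so partner 1 rejects.

Reject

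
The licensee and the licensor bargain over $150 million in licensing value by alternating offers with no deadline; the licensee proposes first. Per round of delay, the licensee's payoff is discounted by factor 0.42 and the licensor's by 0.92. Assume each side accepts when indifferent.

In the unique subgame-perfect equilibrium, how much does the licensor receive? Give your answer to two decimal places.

130.44

Let x be the licensee's share when the licensee proposes and y be the licensor's share when the licensor proposes.
The licensor accepts iff offered ≥ 0.92·y, so x = 150 − 0.92y. Symmetrically y = 150 − 0.42x.
Substituting: x = 150 − 0.92(150 − 0.42x), giving x(1 − 0.42·0.92) = 150(1 − 0.92).
So x = 150 × 0.08 / 0.6136 ≈ 19.5567, and the licensor receives 150 − x ≈ 130.4433.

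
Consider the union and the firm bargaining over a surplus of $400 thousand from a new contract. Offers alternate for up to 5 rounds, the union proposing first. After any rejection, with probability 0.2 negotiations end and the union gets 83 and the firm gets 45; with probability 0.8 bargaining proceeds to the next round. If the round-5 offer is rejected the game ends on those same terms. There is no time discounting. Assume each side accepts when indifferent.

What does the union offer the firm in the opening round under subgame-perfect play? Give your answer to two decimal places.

116.37

Round 5 (the union proposes): the firm gets 45 if talks fail, so the union offers 45 and keeps 355.
Round 4 (the firm proposes): rejecting gives the union an expected 0.8 × 355 + 0.2 × 83 = 300.6. The firm offers 300.6 and keeps 400 − 300.6 = 99.4.
Round 3 (the union proposes): rejecting gives the firm an expected 0.8 × 99.4 + 0.2 × 45 = 88.52; the union offers that and keeps 311.48.
Round 2 (the firm proposes): rejecting gives the union an expected 0.8 × 311.48 + 0.2 × 83 = 265.784. The firm offers 265.784 and keeps 400 − 265.784 = 134.216.
Round 1 (the union proposes): rejecting gives the firm an expected 0.8 × 134.216 + 0.2 × 45 = 116.3728; the union offers that and keeps 283.6272.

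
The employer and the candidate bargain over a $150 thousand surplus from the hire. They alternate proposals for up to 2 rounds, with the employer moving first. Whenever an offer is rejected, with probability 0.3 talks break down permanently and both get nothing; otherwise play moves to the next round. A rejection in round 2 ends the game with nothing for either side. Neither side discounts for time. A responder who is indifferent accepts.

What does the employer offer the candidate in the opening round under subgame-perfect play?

Round 2 (the candidate proposes): rejection yields 0 for the employer; the candidate offers 0 and keeps 150.
Round 1 (the employer proposes): rejecting gives the candidate an expected 0.7 × 150 = 105; the employer offers that and keeps 45.

105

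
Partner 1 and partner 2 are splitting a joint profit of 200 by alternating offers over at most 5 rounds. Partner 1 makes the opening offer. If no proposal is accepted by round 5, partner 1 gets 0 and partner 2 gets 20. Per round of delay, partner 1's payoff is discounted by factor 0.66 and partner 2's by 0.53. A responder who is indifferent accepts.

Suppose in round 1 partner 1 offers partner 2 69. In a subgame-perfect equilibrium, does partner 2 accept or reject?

Accept

Round 5 (partner 1 proposes): partner 2 gets 20 if talks fail, so partner 1 offers 20 and keeps 180.
Round 4 (partner 2 proposes): partner 1 can get 180 next round, worth 0.66 × 180 = 118.8 now, so partner 2 offers 118.8, keeping 81.2.
Round 3 (partner 1 proposes): partner 2 can get 81.2 next round, worth 0.53 × 81.2 = 43.036 now. Partner 1 offers 43.036 and keeps 200 − 43.036 = 156.964.
Round 2 (partner 2 proposes): partner 1 can get 156.964 next round, worth 0.66 × 156.964 = 103.59624 now; partner 2 offers that and keeps 96.40376.
So by rejecting in round 1, partner 2 gets 96.40376 next round, worth 0.53 × 96.40376 = 51.0939928 now.
Offer 69 ≥ 51.0939928, so partner 2 accepts.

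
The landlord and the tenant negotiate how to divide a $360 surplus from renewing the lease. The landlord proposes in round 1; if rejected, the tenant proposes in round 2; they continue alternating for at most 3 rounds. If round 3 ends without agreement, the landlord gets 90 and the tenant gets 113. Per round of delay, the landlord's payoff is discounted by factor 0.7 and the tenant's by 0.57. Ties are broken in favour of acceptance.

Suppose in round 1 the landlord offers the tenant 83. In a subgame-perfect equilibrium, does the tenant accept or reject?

Reject

Round 3 (the landlord proposes): the tenant gets 113 if talks fail, so the landlord offers 113 and keeps 247.
Round 2 (the tenant proposes): the landlord can get 247 next round, worth 0.7 × 247 = 172.9 now; the tenant offers that and keeps 187.1.
So by rejecting in round 1, the tenant gets 187.1 next round, worth 0.57 × 187.1 = 106.647 now.
Offer 83 < 106.647, so the tenant rejects.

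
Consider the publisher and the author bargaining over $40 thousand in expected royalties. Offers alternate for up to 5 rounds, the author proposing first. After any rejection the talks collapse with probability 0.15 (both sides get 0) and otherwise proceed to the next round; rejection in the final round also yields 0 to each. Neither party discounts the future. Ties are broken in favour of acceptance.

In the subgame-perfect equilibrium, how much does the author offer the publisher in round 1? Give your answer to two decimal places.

8.78

By backward induction:
Round 5 (the author proposes): rejection yields 0 for the publisher; the author offers 0 and keeps 40.
Round 4 (the publisher proposes): rejecting gives the author an expected 0.85 × 40 = 34; the publisher offers that and keeps 6.
Round 3 (the author proposes): rejecting gives the publisher an expected 0.85 × 6 = 5.1. The author offers 5.1 and keeps 40 − 5.1 = 34.9.
Round 2 (the publisher proposes): rejecting gives the author an expected 0.85 × 34.9 = 29.665, so the publisher offers 29.665, keeping 10.335.
Round 1 (the author proposes): rejecting gives the publisher an expected 0.85 × 10.335 = 8.78475; the author offers that and keeps 31.21525.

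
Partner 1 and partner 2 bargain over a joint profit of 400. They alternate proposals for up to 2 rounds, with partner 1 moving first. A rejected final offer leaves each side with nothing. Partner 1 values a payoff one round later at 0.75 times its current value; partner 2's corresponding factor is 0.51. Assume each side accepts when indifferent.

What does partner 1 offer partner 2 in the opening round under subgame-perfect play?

204

Work backward from the last round.
Round 2 (partner 2 proposes): rejection yields 0 for partner 1; partner 2 offers 0 and keeps 400.
Round 1 (partner 1 proposes): partner 2 can get 400 next round, worth 0.51 × 400 = 204 now; partner 1 offers that and keeps 196.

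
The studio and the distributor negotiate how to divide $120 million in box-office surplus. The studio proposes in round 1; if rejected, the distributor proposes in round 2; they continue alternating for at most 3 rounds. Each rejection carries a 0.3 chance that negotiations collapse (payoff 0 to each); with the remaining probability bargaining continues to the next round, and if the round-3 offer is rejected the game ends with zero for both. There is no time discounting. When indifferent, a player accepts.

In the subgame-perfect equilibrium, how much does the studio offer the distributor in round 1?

By backward induction:
Round 3 (the studio proposes): the distributor will accept anything ≥ 0, so the studio offers 0 and keeps 120.
Round 2 (the distributor proposes): rejecting gives the studio an expected 0.7 × 120 = 84. The distributor offers 84 and keeps 120 − 84 = 36.
Round 1 (the studio proposes): rejecting gives the distributor an expected 0.7 × 36 = 25.2, so the studio offers 25.2, keeping 94.8.

25.2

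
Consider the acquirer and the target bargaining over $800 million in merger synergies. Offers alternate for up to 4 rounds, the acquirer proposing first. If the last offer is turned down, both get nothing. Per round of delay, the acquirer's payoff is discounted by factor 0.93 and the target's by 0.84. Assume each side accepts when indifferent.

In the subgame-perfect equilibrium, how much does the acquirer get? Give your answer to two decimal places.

227.99

Work backward from the last round.
Round 4 (the target proposes): the acquirer will accept anything ≥ 0, so the target offers 0 and keeps 800.
Round 3 (the acquirer proposes): the target can get 800 next round, worth 0.84 × 800 = 672 now. The acquirer offers 672 and keeps 800 − 672 = 128.
Round 2 (the target proposes): the acquirer can get 128 next round, worth 0.93 × 128 = 119.04 now; the target offers that and keeps 680.96.
Round 1 (the acquirer proposes): the target can get 680.96 next round, worth 0.84 × 680.96 = 572.0064 now. The acquirer offers 572.0064 and keeps 800 − 572.0064 = 227.9936.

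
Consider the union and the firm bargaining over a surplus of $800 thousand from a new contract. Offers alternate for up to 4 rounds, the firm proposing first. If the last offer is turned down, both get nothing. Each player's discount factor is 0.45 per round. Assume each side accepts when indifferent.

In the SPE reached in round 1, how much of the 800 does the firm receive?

529.1

Round 4 (the union proposes): the firm will accept anything ≥ 0, so the union offers 0 and keeps 800.
Round 3 (the firm proposes): the union can get 800 next round, worth 0.45 × 800 = 360 now. The firm offers 360 and keeps 800 − 360 = 440.
Round 2 (the union proposes): the firm can get 440 next round, worth 0.45 × 440 = 198 now; the union offers that and keeps 602.
Round 1 (the firm proposes): the union can get 602 next round, worth 0.45 × 602 = 270.9 now; the firm offers that and keeps 529.1.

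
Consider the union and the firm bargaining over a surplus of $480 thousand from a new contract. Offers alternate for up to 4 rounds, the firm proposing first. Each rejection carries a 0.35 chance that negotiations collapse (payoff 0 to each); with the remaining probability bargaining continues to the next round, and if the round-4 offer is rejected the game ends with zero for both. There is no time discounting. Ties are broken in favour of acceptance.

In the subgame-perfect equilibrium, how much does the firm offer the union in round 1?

Round 4 (the union proposes): the firm will accept anything ≥ 0, so the union offers 0 and keeps 480.
Round 3 (the firm proposes): rejecting gives the union an expected 0.65 × 480 = 312, so the firm offers 312, keeping 168.
Round 2 (the union proposes): rejecting gives the firm an expected 0.65 × 168 = 109.2. The union offers 109.2 and keeps 480 − 109.2 = 370.8.
Round 1 (the firm proposes): rejecting gives the union an expected 0.65 × 370.8 = 241.02. The firm offers 241.02 and keeps 480 − 241.02 = 238.98.

241.02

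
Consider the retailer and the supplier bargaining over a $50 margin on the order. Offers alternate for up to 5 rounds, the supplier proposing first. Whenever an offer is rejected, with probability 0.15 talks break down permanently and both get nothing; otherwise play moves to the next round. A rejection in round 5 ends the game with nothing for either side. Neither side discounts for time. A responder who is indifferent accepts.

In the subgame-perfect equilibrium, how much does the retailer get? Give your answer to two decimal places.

By backward induction:
Round 5 (the supplier proposes): rejection yields 0 for the retailer; the supplier offers 0 and keeps 50.
Round 4 (the retailer proposes): rejecting gives the supplier an expected 0.85 × 50 = 42.5. The retailer offers 42.5 and keeps 50 − 42.5 = 7.5.
Round 3 (the supplier proposes): rejecting gives the retailer an expected 0.85 × 7.5 = 6.375, so the supplier offers 6.375, keeping 43.625.
Round 2 (the retailer proposes): rejecting gives the supplier an expected 0.85 × 43.625 = 37.08125. The retailer offers 37.08125 and keeps 50 − 37.08125 = 12.91875.
Round 1 (the supplier proposes): rejecting gives the retailer an expected 0.85 × 12.91875 = 10.9809375; the supplier offers that and keeps 39.0190625.

10.98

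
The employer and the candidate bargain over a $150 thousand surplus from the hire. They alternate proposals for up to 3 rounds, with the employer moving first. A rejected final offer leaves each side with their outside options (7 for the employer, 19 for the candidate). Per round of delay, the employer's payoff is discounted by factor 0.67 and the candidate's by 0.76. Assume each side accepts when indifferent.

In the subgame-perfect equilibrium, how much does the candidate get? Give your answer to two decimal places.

47.29

Round 3 (the employer proposes): the candidate gets 19 if talks fail, so the employer offers 19 and keeps 131.
Round 2 (the candidate proposes): the employer can get 131 next round, worth 0.67 × 131 = 87.77 now. The candidate offers 87.77 and keeps 150 − 87.77 = 62.23.
Round 1 (the employer proposes): the candidate can get 62.23 next round, worth 0.76 × 62.23 = 47.2948 now; the employer offers that and keeps 102.7052.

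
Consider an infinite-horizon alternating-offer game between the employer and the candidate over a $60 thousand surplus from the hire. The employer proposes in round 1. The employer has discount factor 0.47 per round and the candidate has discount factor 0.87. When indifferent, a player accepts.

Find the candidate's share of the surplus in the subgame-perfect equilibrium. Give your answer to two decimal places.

46.80

When the employer proposes, the candidate accepts any offer worth at least 0.87 times what the candidate would get by proposing next round; and vice versa.
This gives x = 60 − 0.87y and y = 60 − 0.47x, where x and y are each side's share when it proposes.
Hence (1 − 0.87·0.47)x = 60(1 − 0.87), i.e. 0.5911·x = 7.8.
x ≈ 13.1957; the candidate's share is 60 − x ≈ 46.8043.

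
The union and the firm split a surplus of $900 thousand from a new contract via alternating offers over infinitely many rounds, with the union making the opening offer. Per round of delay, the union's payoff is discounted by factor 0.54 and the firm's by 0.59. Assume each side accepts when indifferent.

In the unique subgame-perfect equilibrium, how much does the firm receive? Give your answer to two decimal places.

In a stationary SPE each proposer offers the other exactly their discounted continuation value.
If the union keeps x when proposing and the firm keeps y when proposing, then x = 900 − 0.59y and y = 900 − 0.54x.
Solving: x = 900(1 − 0.59) / (1 − 0.54·0.59) = 369 / 0.6814 ≈ 541.5321.
The firm gets 900 − 541.5321 ≈ 358.4679.

358.47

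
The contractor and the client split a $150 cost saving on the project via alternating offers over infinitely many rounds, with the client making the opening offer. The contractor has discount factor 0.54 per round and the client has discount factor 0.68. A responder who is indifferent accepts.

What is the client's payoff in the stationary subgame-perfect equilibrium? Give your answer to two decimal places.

109.04

When the client proposes, the contractor accepts any offer worth at least 0.54 times what the contractor would get by proposing next round; and vice versa.
This gives x = 150 − 0.54y and y = 150 − 0.68x, where x and y are each side's share when it proposes.
Hence (1 − 0.54·0.68)x = 150(1 − 0.54), i.e. 0.6328·x = 69.
x ≈ 109.0392; the contractor's share is 150 − x ≈ 40.9608.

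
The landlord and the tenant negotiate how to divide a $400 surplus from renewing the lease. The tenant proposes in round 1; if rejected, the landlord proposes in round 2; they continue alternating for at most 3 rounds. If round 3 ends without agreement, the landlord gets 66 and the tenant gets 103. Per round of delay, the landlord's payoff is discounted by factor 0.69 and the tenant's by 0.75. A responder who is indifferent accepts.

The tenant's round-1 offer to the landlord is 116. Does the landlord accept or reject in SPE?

Round 3 (the tenant proposes): the landlord gets 66 if talks fail, so the tenant offers 66 and keeps 334.
Round 2 (the landlord proposes): the tenant can get 334 next round, worth 0.75 × 334 = 250.5 now. The landlord offers 250.5 and keeps 400 − 250.5 = 149.5.
So by rejecting in round 1, the landlord gets 149.5 next round, worth 0.69 × 149.5 = 103.155 now.
Offer 116 ≥ 103.155, so the landlord accepts.

Accept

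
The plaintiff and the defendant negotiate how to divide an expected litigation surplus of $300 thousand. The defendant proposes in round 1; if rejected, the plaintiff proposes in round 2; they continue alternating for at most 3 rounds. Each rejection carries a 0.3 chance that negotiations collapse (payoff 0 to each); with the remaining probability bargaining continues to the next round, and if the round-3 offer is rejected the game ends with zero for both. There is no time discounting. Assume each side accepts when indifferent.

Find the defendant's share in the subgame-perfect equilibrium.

237

By backward induction:
Round 3 (the defendant proposes): the plaintiff will accept anything ≥ 0, so the defendant offers 0 and keeps 300.
Round 2 (the plaintiff proposes): rejecting gives the defendant an expected 0.7 × 300 = 210; the plaintiff offers that and keeps 90.
Round 1 (the defendant proposes): rejecting gives the plaintiff an expected 0.7 × 90 = 63; the defendant offers that and keeps 237.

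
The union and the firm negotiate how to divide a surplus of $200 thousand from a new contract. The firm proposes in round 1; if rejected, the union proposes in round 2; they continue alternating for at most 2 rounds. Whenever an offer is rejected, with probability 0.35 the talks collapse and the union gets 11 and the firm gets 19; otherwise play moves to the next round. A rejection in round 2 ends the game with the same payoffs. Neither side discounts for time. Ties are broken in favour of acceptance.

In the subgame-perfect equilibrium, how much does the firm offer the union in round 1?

121.5

Round 2 (the union proposes): the firm gets 19 if talks fail, so the union offers 19 and keeps 181.
Round 1 (the firm proposes): rejecting gives the union an expected 0.65 × 181 + 0.35 × 11 = 121.5; the firm offers that and keeps 78.5.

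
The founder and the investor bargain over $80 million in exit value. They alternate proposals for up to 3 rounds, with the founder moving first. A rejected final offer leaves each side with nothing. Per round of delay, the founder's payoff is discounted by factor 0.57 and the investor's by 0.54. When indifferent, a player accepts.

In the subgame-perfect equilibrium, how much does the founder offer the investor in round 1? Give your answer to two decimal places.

18.58

Work backward from the last round.
Round 3 (the founder proposes): the investor will accept anything ≥ 0, so the founder offers 0 and keeps 80.
Round 2 (the investor proposes): the founder can get 80 next round, worth 0.57 × 80 = 45.6 now. The investor offers 45.6 and keeps 80 − 45.6 = 34.4.
Round 1 (the founder proposes): the investor can get 34.4 next round, worth 0.54 × 34.4 = 18.576 now, so the founder offers 18.576, keeping 61.424.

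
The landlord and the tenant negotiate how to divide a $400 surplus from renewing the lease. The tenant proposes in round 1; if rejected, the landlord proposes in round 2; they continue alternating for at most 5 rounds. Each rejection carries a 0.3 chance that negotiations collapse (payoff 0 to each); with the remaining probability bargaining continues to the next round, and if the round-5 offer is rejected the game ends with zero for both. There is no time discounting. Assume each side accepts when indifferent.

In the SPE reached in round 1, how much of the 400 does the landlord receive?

By backward induction:
Round 5 (the tenant proposes): rejection yields 0 for the landlord; the tenant offers 0 and keeps 400.
Round 4 (the landlord proposes): rejecting gives the tenant an expected 0.7 × 400 = 280. The landlord offers 280 and keeps 400 − 280 = 120.
Round 3 (the tenant proposes): rejecting gives the landlord an expected 0.7 × 120 = 84. The tenant offers 84 and keeps 400 − 84 = 316.
Round 2 (the landlord proposes): rejecting gives the tenant an expected 0.7 × 316 = 221.2; the landlord offers that and keeps 178.8.
Round 1 (the tenant proposes): rejecting gives the landlord an expected 0.7 × 178.8 = 125.16; the tenant offers that and keeps 274.84.

125.16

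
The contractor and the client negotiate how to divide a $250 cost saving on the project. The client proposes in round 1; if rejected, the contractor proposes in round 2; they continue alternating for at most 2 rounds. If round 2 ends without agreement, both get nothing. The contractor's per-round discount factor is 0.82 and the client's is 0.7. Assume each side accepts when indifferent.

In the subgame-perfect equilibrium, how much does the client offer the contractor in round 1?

Round 2 (the contractor proposes): rejection yields 0 for the client; the contractor offers 0 and keeps 250.
Round 1 (the client proposes): the contractor can get 250 next round, worth 0.82 × 250 = 205 now; the client offers that and keeps 45.

205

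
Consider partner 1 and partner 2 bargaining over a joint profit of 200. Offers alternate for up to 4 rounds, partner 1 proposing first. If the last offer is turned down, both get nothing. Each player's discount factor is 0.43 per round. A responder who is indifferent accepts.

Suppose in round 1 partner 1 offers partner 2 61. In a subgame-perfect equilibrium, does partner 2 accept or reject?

Work out partner 2's continuation value if the offer is rejected.
Round 4 (partner 2 proposes): partner 1 will accept anything ≥ 0, so partner 2 offers 0 and keeps 200.
Round 3 (partner 1 proposes): partner 2 can get 200 next round, worth 0.43 × 200 = 86 now; partner 1 offers that and keeps 114.
Round 2 (partner 2 proposes): partner 1 can get 114 next round, worth 0.43 × 114 = 49.02 now; partner 2 offers that and keeps 150.98.
So by rejecting in round 1, partner 2 gets 150.98 next round, worth 0.43 × 150.98 = 64.9214 now.
Offer 61 < 64.9214, so partner 2 rejects.

Reject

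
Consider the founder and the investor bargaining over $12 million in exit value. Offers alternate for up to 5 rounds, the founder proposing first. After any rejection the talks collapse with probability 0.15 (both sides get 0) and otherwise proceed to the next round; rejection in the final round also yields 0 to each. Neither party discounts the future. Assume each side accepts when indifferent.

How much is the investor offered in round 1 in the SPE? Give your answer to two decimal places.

2.64

Round 5 (the founder proposes): rejection yields 0 for the investor; the founder offers 0 and keeps 12.
Round 4 (the investor proposes): rejecting gives the founder an expected 0.85 × 12 = 10.2. The investor offers 10.2 and keeps 12 − 10.2 = 1.8.
Round 3 (the founder proposes): rejecting gives the investor an expected 0.85 × 1.8 = 1.53. The founder offers 1.53 and keeps 12 − 1.53 = 10.47.
Round 2 (the investor proposes): rejecting gives the founder an expected 0.85 × 10.47 = 8.8995, so the investor offers 8.8995, keeping 3.1005.
Round 1 (the founder proposes): rejecting gives the investor an expected 0.85 × 3.1005 = 2.635425. The founder offers 2.635425 and keeps 12 − 2.635425 = 9.364575.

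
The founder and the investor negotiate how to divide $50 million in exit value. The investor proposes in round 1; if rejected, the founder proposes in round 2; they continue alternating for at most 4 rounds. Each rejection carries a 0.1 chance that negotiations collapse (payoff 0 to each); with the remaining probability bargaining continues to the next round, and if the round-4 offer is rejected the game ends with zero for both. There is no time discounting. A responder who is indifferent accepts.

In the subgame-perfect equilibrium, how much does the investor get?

By backward induction:
Round 4 (the founder proposes): the investor will accept anything ≥ 0, so the founder offers 0 and keeps 50.
Round 3 (the investor proposes): rejecting gives the founder an expected 0.9 × 50 = 45, so the investor offers 45, keeping 5.
Round 2 (the founder proposes): rejecting gives the investor an expected 0.9 × 5 = 4.5; the founder offers that and keeps 45.5.
Round 1 (the investor proposes): rejecting gives the founder an expected 0.9 × 45.5 = 40.95, so the investor offers 40.95, keeping 9.05.

9.05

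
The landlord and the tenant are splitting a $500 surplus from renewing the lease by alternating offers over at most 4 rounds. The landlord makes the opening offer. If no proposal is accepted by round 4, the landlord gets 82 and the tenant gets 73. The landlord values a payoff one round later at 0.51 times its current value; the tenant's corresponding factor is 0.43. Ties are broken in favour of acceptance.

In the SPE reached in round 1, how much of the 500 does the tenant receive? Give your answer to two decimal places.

144.77

Round 4 (the tenant proposes): the landlord gets 82 if talks fail, so the tenant offers 82 and keeps 418.
Round 3 (the landlord proposes): the tenant can get 418 next round, worth 0.43 × 418 = 179.74 now, so the landlord offers 179.74, keeping 320.26.
Round 2 (the tenant proposes): the landlord can get 320.26 next round, worth 0.51 × 320.26 = 163.3326 now, so the tenant offers 163.3326, keeping 336.6674.
Round 1 (the landlord proposes): the tenant can get 336.6674 next round, worth 0.43 × 336.6674 = 144.766982 now, so the landlord offers 144.766982, keeping 355.233018.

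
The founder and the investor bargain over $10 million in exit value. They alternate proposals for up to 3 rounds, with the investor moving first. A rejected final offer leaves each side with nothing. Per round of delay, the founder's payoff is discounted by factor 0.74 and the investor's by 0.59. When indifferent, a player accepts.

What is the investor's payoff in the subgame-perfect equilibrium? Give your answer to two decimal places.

By backward induction:
Round 3 (the investor proposes): the founder will accept anything ≥ 0, so the investor offers 0 and keeps 10.
Round 2 (the founder proposes): the investor can get 10 next round, worth 0.59 × 10 = 5.9 now; the founder offers that and keeps 4.1.
Round 1 (the investor proposes): the founder can get 4.1 next round, worth 0.74 × 4.1 = 3.034 now, so the investor offers 3.034, keeping 6.966.

6.97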